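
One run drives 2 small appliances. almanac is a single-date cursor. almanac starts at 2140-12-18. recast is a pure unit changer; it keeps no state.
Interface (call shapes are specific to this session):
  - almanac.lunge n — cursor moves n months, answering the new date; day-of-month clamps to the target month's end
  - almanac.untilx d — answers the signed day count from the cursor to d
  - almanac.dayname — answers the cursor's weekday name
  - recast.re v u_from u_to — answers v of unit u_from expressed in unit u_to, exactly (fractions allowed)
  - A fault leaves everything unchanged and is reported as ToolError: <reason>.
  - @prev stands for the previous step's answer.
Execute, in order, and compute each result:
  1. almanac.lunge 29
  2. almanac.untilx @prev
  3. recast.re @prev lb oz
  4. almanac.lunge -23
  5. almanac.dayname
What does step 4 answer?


% almanac.lunge n→29
  2143-05-18
% almanac.untilx d→@prev
  0
% recast.re v→@prev u_from→lb u_to→oz
  0
% almanac.lunge n→-23
  2141-06-18
% almanac.dayname
  Sunday

Answer: 2141-06-18


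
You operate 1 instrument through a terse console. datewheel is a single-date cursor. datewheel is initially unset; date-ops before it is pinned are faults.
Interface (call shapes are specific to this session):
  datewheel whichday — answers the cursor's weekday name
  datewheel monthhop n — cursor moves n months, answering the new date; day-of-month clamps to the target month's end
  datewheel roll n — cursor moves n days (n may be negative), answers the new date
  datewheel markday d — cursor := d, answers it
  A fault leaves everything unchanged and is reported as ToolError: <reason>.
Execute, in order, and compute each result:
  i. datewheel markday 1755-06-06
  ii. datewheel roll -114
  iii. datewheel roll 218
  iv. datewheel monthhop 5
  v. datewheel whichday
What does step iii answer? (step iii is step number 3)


# datewheel markday(d: 1755-06-06) => 1755-06-06
# datewheel roll(n: -114) => 1755-02-12
# datewheel roll(n: 218) => 1755-09-18
# datewheel monthhop(n: 5) => 1756-02-18
# datewheel whichday() => Wednesday

Answer: 1755-09-18


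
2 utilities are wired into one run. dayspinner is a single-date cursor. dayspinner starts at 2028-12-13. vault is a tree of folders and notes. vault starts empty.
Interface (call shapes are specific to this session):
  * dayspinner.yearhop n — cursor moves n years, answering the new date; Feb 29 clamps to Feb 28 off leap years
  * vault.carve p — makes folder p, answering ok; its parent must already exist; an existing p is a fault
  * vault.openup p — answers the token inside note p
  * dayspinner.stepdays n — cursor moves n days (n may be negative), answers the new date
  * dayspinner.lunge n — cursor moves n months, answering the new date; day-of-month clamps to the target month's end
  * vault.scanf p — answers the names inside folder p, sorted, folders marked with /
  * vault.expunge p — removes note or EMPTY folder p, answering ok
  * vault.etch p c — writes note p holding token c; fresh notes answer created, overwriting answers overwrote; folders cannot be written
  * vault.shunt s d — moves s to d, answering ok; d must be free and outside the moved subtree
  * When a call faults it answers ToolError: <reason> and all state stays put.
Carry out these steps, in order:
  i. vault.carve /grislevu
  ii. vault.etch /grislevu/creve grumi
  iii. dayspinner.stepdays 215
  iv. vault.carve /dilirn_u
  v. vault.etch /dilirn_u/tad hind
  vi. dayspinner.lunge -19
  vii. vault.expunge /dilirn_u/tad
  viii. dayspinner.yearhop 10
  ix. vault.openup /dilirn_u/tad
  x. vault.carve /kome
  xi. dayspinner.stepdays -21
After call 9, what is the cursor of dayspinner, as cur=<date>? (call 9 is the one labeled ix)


[in] vault.carve /grislevu
[out] ok
[in] vault.etch /grislevu/creve grumi
[out] created
[in] dayspinner.stepdays 215
[out] 2029-07-16
[in] vault.carve /dilirn_u
[out] ok
[in] vault.etch /dilirn_u/tad hind
[out] created
[in] dayspinner.lunge -19
[out] 2027-12-16
[in] vault.expunge /dilirn_u/tad
[out] ok
[in] dayspinner.yearhop 10
[out] 2037-12-16
[in] vault.openup /dilirn_u/tad
[out] ToolError: not found
[in] vault.carve /kome
[out] ok
[in] dayspinner.stepdays -21
[out] 2037-11-25

Answer: cur=2037-12-16


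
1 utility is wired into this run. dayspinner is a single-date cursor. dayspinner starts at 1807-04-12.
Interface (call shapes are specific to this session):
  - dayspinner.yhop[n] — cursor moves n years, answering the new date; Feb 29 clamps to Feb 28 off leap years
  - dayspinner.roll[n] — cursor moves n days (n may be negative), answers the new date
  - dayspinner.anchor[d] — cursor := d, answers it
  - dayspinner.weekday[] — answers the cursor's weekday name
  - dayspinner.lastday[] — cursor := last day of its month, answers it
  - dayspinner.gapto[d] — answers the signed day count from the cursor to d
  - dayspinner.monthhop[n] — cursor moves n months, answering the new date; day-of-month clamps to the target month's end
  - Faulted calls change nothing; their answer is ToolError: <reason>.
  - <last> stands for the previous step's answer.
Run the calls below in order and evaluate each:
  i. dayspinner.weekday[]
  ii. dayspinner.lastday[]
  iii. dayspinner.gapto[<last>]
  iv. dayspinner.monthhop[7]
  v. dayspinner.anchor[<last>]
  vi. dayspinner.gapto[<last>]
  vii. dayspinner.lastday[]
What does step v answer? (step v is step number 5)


·→ dayspinner.weekday()
·← Sunday
·→ dayspinner.lastday()
·← 1807-04-30
·→ dayspinner.gapto(d=<last>)
·← 0
·→ dayspinner.monthhop(n=7)
·← 1807-11-30
·→ dayspinner.anchor(d=<last>)
·← 1807-11-30
·→ dayspinner.gapto(d=<last>)
·← 0
·→ dayspinner.lastday()
·← 1807-11-30

Answer: 1807-11-30


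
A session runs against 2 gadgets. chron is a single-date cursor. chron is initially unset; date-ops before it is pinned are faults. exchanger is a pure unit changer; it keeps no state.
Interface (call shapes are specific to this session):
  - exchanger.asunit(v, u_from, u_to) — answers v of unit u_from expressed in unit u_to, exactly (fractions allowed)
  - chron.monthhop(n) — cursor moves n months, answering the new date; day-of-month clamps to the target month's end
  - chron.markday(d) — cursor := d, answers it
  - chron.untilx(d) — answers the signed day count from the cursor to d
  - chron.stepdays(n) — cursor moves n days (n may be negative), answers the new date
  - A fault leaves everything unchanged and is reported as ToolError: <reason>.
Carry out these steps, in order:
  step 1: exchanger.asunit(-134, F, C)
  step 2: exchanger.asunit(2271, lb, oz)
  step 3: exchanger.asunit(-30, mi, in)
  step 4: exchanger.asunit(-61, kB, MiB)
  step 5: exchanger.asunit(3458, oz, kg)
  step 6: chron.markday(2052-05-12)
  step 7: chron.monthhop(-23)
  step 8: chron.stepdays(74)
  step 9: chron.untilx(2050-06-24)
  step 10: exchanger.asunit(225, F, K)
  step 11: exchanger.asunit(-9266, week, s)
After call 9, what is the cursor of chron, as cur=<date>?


$ exchanger.asunit -134 F C
  -830/9
$ exchanger.asunit 2271 lb oz
  36336
$ exchanger.asunit -30 mi in
  -1900800
$ exchanger.asunit -61 kB MiB
  -7625/131072
$ exchanger.asunit 3458 oz kg
  78426120773/800000000
$ chron.markday 2052-05-12
  2052-05-12
$ chron.monthhop -23
  2050-06-12
$ chron.stepdays 74
  2050-08-25
$ chron.untilx 2050-06-24
  -62
$ exchanger.asunit 225 F K
  68467/180
$ exchanger.asunit -9266 week s
  -5604076800

Answer: cur=2050-08-25


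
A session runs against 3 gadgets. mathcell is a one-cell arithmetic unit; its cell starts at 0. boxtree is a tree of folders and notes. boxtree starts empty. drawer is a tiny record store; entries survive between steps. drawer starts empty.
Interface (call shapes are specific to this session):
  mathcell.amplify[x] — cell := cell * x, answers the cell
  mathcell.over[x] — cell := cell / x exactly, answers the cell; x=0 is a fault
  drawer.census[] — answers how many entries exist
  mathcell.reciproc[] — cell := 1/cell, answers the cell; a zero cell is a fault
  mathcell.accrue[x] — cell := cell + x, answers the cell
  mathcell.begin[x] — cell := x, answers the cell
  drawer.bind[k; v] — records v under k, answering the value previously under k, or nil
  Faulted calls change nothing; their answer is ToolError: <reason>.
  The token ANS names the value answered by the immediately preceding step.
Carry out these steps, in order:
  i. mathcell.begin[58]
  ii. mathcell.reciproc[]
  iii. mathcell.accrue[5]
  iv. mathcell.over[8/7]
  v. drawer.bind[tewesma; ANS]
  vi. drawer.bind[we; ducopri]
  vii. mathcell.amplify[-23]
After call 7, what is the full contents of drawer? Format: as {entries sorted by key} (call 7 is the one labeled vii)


Answer: {tewesma=2037/464, we=ducopri}

Derivation:
[in] mathcell.begin x→58
[out] 58
[in] mathcell.reciproc
[out] 1/58
[in] mathcell.accrue x→5
[out] 291/58
[in] mathcell.over x→8/7
[out] 2037/464
[in] drawer.bind k→tewesma v→ANS
[out] nil
[in] drawer.bind k→we v→ducopri
[out] nil
[in] mathcell.amplify x→-23
[out] -46851/464


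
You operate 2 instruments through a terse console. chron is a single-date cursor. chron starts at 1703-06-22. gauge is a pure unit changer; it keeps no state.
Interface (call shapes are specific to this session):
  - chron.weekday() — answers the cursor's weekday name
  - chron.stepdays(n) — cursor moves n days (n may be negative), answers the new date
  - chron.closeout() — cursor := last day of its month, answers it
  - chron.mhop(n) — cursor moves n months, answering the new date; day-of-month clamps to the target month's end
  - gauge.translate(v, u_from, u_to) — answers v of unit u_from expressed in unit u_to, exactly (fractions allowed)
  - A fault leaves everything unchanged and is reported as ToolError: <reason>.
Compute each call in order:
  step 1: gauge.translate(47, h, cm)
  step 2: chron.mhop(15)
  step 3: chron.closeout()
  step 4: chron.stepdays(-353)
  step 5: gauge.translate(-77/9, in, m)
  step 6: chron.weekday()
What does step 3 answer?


→ translate(47, h, cm)
← ToolError: incompatible units
→ mhop(15)
← 1704-09-22
→ closeout()
← 1704-09-30
→ stepdays(-353)
← 1703-10-13
→ translate(-77/9, in, m)
← -9779/45000
→ weekday()
← Saturday

Answer: 1704-09-30


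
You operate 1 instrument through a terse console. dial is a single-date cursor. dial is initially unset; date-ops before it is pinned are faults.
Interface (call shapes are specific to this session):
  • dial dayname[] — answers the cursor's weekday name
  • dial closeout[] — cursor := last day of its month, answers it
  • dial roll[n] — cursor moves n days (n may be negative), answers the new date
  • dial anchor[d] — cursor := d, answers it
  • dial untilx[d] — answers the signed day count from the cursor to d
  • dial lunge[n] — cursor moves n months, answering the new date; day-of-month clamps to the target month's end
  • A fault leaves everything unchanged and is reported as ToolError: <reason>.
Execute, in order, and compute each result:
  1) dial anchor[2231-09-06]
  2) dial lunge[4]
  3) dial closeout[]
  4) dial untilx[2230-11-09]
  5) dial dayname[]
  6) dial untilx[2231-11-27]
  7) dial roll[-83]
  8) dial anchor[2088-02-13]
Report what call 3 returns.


! 1. dial anchor(d='2231-09-06') ~> 2231-09-06
! 2. dial lunge(n='4') ~> 2232-01-06
! 3. dial closeout() ~> 2232-01-31
! 4. dial untilx(d='2230-11-09') ~> -448
! 5. dial dayname() ~> Tuesday
! 6. dial untilx(d='2231-11-27') ~> -65
! 7. dial roll(n='-83') ~> 2231-11-09
! 8. dial anchor(d='2088-02-13') ~> 2088-02-13

Answer: 2232-01-31


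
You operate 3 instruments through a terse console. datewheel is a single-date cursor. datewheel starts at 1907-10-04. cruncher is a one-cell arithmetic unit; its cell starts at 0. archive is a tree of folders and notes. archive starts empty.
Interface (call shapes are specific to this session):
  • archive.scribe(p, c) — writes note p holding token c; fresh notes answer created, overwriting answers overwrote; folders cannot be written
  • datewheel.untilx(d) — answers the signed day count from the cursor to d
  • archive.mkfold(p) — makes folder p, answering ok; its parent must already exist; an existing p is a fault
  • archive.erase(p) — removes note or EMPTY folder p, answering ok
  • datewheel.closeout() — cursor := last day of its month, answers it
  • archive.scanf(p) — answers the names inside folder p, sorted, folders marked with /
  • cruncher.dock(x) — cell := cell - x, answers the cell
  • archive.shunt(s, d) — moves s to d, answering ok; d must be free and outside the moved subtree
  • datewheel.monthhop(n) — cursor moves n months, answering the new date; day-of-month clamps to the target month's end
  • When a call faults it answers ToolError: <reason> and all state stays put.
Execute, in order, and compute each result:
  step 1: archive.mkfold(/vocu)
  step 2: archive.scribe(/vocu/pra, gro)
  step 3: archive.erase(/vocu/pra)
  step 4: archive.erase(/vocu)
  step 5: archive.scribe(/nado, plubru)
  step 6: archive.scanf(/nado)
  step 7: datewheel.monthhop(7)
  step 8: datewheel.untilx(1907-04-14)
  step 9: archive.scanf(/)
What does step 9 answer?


I try archive.mkfold with p→/vocu, — result: ok.
I run archive.scribe with p→/vocu/pra, c→gro, giving created.
Using archive.erase with p→/vocu/pra: ok.
Next I call archive.erase with p→/vocu, giving ok.
Calling archive.scribe with p→/nado, c→plubru, which returns created.
I run archive.scanf with p→/nado, giving ToolError: not a directory.
I run datewheel.monthhop with n→7, and see 1908-05-04.
Calling datewheel.untilx with d→1907-04-14, and observe -386.
I run archive.scanf with p→/, → [nado].

Answer: [nado]


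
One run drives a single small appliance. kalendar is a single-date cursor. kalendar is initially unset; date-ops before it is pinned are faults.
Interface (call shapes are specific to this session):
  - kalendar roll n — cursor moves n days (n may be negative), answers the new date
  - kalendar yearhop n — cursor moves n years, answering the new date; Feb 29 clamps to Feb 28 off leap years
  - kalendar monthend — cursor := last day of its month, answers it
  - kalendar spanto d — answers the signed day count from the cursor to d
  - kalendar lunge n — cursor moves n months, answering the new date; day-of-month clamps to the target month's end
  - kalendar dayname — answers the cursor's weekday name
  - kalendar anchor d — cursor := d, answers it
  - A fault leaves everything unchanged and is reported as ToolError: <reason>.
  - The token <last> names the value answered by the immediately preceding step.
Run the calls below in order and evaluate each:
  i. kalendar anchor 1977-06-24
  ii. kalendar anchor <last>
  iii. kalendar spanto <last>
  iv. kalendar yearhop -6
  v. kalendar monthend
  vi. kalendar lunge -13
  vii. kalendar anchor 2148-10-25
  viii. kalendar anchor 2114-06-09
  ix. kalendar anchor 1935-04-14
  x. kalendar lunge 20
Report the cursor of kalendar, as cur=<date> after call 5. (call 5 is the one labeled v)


# kalendar anchor(d: 1977-06-24) ~> 1977-06-24
# kalendar anchor(d: <last>) ~> 1977-06-24
# kalendar spanto(d: <last>) ~> 0
# kalendar yearhop(n: -6) ~> 1971-06-24
# kalendar monthend() ~> 1971-06-30
# kalendar lunge(n: -13) ~> 1970-05-30
# kalendar anchor(d: 2148-10-25) ~> 2148-10-25
# kalendar anchor(d: 2114-06-09) ~> 2114-06-09
# kalendar anchor(d: 1935-04-14) ~> 1935-04-14
# kalendar lunge(n: 20) ~> 1936-12-14

Answer: cur=1971-06-30


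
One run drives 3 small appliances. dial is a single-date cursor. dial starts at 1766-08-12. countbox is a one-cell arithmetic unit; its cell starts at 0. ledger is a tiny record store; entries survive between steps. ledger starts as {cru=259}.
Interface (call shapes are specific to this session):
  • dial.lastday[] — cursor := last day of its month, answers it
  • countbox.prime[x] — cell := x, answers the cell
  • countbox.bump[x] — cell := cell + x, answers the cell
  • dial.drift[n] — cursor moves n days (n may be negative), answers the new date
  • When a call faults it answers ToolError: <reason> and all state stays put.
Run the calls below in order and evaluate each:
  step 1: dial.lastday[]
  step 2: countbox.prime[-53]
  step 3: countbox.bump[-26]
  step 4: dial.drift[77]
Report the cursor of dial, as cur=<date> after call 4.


Answer: cur=1766-11-16

Derivation:
Do: dial.lastday[]
See: 1766-08-31
Do: countbox.prime[x: -53]
See: -53
Do: countbox.bump[x: -26]
See: -79
Do: dial.drift[n: 77]
See: 1766-11-16


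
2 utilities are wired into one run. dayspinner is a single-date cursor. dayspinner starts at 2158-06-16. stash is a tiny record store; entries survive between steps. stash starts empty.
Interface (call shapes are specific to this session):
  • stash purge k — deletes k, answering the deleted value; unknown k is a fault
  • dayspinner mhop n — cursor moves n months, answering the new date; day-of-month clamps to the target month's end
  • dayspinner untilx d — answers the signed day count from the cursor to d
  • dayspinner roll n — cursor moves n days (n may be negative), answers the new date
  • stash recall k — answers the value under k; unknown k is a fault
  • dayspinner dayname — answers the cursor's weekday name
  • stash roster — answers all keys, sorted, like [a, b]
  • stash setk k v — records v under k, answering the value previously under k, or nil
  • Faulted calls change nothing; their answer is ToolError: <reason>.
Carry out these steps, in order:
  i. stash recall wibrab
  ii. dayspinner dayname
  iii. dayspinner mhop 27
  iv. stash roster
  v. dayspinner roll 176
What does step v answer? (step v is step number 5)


Answer: 2161-03-11

Derivation:
-- 1. stash recall(k='wibrab') -> ToolError: no such key wibrab
-- 2. dayspinner dayname() -> Friday
-- 3. dayspinner mhop(n='27') -> 2160-09-16
-- 4. stash roster() -> []
-- 5. dayspinner roll(n='176') -> 2161-03-11


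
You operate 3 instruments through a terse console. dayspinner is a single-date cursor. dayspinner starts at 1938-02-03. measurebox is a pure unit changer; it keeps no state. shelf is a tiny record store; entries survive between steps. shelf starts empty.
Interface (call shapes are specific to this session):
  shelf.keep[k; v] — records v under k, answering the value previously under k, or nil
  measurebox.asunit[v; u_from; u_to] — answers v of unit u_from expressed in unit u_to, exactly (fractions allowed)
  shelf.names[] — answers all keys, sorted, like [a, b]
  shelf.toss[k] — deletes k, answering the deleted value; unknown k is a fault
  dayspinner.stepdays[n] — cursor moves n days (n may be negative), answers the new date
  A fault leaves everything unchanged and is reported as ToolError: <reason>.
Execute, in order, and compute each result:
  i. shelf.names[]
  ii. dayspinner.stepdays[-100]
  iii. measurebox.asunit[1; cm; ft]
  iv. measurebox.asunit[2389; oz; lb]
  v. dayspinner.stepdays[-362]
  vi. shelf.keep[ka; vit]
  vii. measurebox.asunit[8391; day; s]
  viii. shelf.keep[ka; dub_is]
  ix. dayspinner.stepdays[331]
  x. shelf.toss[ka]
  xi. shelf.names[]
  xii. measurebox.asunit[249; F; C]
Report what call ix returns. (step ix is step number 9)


Answer: 1937-09-25

Derivation:
CALL shelf.names[]
RET  []
CALL dayspinner.stepdays[n=-100]
RET  1937-10-26
CALL measurebox.asunit[v=1; u_from=cm; u_to=ft]
RET  25/762
CALL measurebox.asunit[v=2389; u_from=oz; u_to=lb]
RET  2389/16
CALL dayspinner.stepdays[n=-362]
RET  1936-10-29
CALL shelf.keep[k=ka; v=vit]
RET  nil
CALL measurebox.asunit[v=8391; u_from=day; u_to=s]
RET  724982400
CALL shelf.keep[k=ka; v=dub_is]
RET  vit
CALL dayspinner.stepdays[n=331]
RET  1937-09-25
CALL shelf.toss[k=ka]
RET  dub_is
CALL shelf.names[]
RET  []
CALL measurebox.asunit[v=249; u_from=F; u_to=C]
RET  1085/9


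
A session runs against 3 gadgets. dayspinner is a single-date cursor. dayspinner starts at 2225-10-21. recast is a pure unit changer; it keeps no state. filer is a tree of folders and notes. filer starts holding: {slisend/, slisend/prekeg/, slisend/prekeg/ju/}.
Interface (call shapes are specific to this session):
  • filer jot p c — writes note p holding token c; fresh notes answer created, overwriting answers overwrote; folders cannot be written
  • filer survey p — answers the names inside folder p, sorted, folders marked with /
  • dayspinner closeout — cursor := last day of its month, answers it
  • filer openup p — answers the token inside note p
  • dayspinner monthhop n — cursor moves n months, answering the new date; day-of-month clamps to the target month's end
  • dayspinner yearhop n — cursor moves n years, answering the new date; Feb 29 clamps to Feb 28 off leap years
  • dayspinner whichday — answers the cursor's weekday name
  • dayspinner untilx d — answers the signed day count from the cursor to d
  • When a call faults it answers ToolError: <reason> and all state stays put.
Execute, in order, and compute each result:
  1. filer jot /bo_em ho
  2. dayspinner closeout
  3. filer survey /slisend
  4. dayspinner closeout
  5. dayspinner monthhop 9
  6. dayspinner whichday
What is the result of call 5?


==> filer jot(p='/bo_em', c='ho')
<== created
==> dayspinner closeout()
<== 2225-10-31
==> filer survey(p='/slisend')
<== [prekeg/]
==> dayspinner closeout()
<== 2225-10-31
==> dayspinner monthhop(n='9')
<== 2226-07-31
==> dayspinner whichday()
<== Monday

Answer: 2226-07-31


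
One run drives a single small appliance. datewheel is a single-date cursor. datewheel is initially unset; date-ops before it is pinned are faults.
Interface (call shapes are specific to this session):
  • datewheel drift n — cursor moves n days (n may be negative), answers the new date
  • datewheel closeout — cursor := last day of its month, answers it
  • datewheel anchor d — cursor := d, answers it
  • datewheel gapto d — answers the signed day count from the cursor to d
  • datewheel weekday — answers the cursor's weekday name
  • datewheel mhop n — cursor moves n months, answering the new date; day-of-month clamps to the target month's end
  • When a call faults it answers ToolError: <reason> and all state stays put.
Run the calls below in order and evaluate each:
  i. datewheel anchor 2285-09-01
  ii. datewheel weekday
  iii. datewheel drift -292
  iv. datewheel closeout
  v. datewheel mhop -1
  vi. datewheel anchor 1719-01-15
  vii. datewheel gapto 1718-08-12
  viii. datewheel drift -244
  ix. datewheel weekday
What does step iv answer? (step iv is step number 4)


CALL datewheel anchor[d=2285-09-01]
RET  2285-09-01
CALL datewheel weekday[]
RET  Tuesday
CALL datewheel drift[n=-292]
RET  2284-11-13
CALL datewheel closeout[]
RET  2284-11-30
CALL datewheel mhop[n=-1]
RET  2284-10-30
CALL datewheel anchor[d=1719-01-15]
RET  1719-01-15
CALL datewheel gapto[d=1718-08-12]
RET  -156
CALL datewheel drift[n=-244]
RET  1718-05-16
CALL datewheel weekday[]
RET  Monday

Answer: 2284-11-30


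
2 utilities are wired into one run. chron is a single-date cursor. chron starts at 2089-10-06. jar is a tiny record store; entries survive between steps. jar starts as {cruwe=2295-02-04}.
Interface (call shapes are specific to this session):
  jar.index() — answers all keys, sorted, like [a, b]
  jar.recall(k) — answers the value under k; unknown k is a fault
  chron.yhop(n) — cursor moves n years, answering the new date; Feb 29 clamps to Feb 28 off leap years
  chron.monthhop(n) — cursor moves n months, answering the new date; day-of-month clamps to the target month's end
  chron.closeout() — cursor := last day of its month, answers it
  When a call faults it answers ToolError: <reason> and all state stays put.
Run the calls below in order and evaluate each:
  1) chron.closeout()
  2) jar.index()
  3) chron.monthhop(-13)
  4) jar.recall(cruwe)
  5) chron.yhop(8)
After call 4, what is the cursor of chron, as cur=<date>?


Answer: cur=2088-09-30

Derivation:
Step: closeout[]
Result: 2089-10-31
Step: index[]
Result: [cruwe]
Step: monthhop[n→-13]
Result: 2088-09-30
Step: recall[k→cruwe]
Result: 2295-02-04
Step: yhop[n→8]
Result: 2096-09-30


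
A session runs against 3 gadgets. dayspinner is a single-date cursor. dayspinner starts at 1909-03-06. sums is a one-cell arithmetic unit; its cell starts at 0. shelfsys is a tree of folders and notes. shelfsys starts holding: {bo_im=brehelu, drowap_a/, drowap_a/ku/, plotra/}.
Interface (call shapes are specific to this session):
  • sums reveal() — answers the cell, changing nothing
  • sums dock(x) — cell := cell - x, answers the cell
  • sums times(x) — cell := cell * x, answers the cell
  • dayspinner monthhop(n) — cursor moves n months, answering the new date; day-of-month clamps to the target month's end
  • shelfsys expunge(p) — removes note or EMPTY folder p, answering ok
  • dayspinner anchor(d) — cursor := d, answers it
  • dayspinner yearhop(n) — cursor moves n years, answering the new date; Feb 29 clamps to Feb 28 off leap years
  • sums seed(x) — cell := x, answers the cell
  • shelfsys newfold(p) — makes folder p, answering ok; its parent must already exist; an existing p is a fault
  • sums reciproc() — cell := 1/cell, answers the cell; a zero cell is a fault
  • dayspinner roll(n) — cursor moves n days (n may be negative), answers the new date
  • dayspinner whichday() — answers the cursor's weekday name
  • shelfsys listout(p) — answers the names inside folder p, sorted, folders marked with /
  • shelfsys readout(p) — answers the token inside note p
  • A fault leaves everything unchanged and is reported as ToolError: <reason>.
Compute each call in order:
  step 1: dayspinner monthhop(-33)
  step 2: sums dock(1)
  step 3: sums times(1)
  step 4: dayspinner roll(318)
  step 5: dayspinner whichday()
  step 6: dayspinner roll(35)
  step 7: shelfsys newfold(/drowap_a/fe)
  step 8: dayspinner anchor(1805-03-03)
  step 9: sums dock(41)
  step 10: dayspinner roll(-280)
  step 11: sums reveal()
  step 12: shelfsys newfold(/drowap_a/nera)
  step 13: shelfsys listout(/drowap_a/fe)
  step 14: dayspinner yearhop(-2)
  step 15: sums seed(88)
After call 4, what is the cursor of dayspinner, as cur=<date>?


Answer: cur=1907-04-20

Derivation:
# dayspinner monthhop(n='-33') => 1906-06-06
# sums dock(x='1') => -1
# sums times(x='1') => -1
# dayspinner roll(n='318') => 1907-04-20
# dayspinner whichday() => Saturday
# dayspinner roll(n='35') => 1907-05-25
# shelfsys newfold(p='/drowap_a/fe') => ok
# dayspinner anchor(d='1805-03-03') => 1805-03-03
# sums dock(x='41') => -42
# dayspinner roll(n='-280') => 1804-05-27
# sums reveal() => -42
# shelfsys newfold(p='/drowap_a/nera') => ok
# shelfsys listout(p='/drowap_a/fe') => []
# dayspinner yearhop(n='-2') => 1802-05-27
# sums seed(x='88') => 88


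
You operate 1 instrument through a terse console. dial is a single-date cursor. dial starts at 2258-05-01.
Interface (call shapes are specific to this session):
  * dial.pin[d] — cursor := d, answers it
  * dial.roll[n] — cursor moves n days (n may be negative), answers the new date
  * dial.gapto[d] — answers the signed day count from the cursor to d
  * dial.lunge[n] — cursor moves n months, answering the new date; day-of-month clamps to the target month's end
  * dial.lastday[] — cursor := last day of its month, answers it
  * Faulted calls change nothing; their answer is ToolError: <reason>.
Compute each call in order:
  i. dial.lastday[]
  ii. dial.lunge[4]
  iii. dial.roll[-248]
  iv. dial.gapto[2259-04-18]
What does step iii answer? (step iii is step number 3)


Answer: 2258-01-25

Derivation:
Using lastday(), giving 2258-05-31.
I call lunge(n→4), → 2258-09-30.
I invoke roll(n→-248), yielding 2258-01-25.
Then gapto(d→2259-04-18): 448.


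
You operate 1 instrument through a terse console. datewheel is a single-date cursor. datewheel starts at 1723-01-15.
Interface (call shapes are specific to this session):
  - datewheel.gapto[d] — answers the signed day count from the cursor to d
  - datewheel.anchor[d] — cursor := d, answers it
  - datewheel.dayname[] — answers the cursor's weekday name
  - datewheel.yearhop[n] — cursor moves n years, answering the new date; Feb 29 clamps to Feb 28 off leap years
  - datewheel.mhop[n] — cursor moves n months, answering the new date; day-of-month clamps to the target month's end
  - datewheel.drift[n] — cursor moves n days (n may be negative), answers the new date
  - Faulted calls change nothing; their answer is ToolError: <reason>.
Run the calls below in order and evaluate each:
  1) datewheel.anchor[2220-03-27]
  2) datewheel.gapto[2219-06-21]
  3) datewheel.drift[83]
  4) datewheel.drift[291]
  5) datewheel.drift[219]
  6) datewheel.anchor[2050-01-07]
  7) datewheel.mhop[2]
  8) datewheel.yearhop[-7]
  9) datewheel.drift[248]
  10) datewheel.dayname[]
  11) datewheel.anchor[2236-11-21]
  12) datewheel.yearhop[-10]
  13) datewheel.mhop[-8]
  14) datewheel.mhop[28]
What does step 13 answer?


~$ anchor 2220-03-27
  2220-03-27
~$ gapto 2219-06-21
  -280
~$ drift 83
  2220-06-18
~$ drift 291
  2221-04-05
~$ drift 219
  2221-11-10
~$ anchor 2050-01-07
  2050-01-07
~$ mhop 2
  2050-03-07
~$ yearhop -7
  2043-03-07
~$ drift 248
  2043-11-10
~$ dayname
  Tuesday
~$ anchor 2236-11-21
  2236-11-21
~$ yearhop -10
  2226-11-21
~$ mhop -8
  2226-03-21
~$ mhop 28
  2228-07-21

Answer: 2226-03-21


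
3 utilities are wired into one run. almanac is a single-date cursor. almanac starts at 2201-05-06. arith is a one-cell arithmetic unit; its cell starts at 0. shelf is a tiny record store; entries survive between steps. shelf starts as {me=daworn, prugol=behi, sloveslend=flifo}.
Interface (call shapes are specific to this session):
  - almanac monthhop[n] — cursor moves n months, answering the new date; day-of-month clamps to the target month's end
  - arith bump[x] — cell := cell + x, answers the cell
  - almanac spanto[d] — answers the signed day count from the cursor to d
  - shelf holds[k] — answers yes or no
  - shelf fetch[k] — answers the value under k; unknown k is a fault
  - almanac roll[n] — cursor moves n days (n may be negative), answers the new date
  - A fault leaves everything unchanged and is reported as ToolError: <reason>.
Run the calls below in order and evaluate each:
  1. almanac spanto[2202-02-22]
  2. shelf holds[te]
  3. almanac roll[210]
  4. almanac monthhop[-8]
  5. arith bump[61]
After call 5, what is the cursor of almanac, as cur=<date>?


Answer: cur=2201-04-02

Derivation:
-> almanac spanto(d=2202-02-22)
<- 292
-> shelf holds(k=te)
<- no
-> almanac roll(n=210)
<- 2201-12-02
-> almanac monthhop(n=-8)
<- 2201-04-02
-> arith bump(x=61)
<- 61


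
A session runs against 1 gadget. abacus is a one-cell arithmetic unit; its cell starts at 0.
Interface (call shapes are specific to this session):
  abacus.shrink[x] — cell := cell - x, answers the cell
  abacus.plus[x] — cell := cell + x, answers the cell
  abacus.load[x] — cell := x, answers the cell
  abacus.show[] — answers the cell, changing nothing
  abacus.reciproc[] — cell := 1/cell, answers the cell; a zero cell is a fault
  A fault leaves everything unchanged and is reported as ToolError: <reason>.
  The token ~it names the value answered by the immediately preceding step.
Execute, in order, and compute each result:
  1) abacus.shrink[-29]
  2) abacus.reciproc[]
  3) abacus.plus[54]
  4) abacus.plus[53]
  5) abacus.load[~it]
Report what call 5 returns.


Answer: 3104/29

Derivation:
% abacus.shrink x→-29
  29
% abacus.reciproc
  1/29
% abacus.plus x→54
  1567/29
% abacus.plus x→53
  3104/29
% abacus.load x→~it
  3104/29


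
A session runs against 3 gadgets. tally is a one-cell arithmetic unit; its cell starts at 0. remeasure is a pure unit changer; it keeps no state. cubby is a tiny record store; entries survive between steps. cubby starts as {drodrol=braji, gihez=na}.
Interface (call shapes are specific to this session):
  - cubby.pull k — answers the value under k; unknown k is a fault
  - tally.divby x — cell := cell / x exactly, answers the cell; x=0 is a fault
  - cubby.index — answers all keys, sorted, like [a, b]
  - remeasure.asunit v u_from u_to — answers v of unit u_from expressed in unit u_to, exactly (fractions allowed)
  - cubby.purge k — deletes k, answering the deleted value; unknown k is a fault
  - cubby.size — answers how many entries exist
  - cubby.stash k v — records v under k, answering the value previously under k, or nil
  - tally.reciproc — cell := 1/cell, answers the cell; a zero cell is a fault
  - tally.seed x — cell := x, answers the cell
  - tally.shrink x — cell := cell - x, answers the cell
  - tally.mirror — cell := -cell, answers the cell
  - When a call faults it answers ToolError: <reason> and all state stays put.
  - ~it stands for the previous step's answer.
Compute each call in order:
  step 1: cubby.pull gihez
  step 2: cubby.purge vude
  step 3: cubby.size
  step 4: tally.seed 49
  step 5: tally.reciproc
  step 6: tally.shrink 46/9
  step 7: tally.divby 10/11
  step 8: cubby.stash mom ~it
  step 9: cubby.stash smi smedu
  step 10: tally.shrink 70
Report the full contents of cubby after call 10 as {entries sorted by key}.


Answer: {drodrol=braji, gihez=na, mom=-4939/882, smi=smedu}

Derivation:
I invoke cubby.pull with k=gihez, and observe na.
I use cubby.purge with k=vude, which returns ToolError: no such key vude.
Then cubby.size: 2.
Now I run tally.seed with x=49, and see 49.
I try tally.reciproc, which returns 1/49.
I invoke tally.shrink with x=46/9: -2245/441.
Next I call tally.divby with x=10/11, → -4939/882.
I run cubby.stash with k=mom, v=~it: nil.
Then cubby.stash with k=smi, v=smedu, and get nil.
Calling tally.shrink with x=70, — result: -66679/882.


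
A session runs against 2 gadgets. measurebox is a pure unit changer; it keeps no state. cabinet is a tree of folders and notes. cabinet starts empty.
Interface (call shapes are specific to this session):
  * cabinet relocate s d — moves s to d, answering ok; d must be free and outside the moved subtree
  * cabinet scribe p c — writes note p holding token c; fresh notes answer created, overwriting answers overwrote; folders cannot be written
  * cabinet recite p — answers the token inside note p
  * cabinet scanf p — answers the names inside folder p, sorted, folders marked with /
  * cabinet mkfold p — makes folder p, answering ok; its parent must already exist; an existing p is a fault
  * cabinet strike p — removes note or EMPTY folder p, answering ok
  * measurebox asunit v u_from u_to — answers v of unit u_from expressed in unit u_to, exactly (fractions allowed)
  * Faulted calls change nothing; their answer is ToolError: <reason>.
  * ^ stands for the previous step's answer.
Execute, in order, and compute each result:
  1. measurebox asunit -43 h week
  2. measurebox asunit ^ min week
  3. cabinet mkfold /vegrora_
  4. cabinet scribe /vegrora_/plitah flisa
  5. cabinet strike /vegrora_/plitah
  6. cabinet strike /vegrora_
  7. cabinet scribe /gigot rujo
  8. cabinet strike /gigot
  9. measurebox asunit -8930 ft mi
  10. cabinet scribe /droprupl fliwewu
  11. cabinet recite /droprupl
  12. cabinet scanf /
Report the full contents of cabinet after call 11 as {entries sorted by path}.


-> measurebox asunit(v: -43, u_from: h, u_to: week)
<- -43/168
-> measurebox asunit(v: ^, u_from: min, u_to: week)
<- -43/1693440
-> cabinet mkfold(p: /vegrora_)
<- ok
-> cabinet scribe(p: /vegrora_/plitah, c: flisa)
<- created
-> cabinet strike(p: /vegrora_/plitah)
<- ok
-> cabinet strike(p: /vegrora_)
<- ok
-> cabinet scribe(p: /gigot, c: rujo)
<- created
-> cabinet strike(p: /gigot)
<- ok
-> measurebox asunit(v: -8930, u_from: ft, u_to: mi)
<- -893/528
-> cabinet scribe(p: /droprupl, c: fliwewu)
<- created
-> cabinet recite(p: /droprupl)
<- fliwewu
-> cabinet scanf(p: /)
<- [droprupl]

Answer: {droprupl=fliwewu}


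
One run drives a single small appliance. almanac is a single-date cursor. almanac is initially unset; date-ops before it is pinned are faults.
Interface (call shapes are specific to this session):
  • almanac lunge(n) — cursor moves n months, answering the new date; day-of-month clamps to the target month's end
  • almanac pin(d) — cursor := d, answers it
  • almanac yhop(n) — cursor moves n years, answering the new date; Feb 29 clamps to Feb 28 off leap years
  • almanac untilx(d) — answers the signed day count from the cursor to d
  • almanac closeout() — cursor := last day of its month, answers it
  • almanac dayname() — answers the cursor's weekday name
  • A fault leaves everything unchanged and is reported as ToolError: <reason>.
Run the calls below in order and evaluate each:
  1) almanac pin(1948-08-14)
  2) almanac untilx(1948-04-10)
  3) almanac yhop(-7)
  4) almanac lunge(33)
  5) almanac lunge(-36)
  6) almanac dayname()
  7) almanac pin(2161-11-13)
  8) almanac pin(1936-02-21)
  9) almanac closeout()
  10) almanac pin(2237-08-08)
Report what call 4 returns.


Answer: 1944-05-14

Derivation:
>> almanac pin(d='1948-08-14')
<< 1948-08-14
>> almanac untilx(d='1948-04-10')
<< -126
>> almanac yhop(n='-7')
<< 1941-08-14
>> almanac lunge(n='33')
<< 1944-05-14
>> almanac lunge(n='-36')
<< 1941-05-14
>> almanac dayname()
<< Wednesday
>> almanac pin(d='2161-11-13')
<< 2161-11-13
>> almanac pin(d='1936-02-21')
<< 1936-02-21
>> almanac closeout()
<< 1936-02-29
>> almanac pin(d='2237-08-08')
<< 2237-08-08


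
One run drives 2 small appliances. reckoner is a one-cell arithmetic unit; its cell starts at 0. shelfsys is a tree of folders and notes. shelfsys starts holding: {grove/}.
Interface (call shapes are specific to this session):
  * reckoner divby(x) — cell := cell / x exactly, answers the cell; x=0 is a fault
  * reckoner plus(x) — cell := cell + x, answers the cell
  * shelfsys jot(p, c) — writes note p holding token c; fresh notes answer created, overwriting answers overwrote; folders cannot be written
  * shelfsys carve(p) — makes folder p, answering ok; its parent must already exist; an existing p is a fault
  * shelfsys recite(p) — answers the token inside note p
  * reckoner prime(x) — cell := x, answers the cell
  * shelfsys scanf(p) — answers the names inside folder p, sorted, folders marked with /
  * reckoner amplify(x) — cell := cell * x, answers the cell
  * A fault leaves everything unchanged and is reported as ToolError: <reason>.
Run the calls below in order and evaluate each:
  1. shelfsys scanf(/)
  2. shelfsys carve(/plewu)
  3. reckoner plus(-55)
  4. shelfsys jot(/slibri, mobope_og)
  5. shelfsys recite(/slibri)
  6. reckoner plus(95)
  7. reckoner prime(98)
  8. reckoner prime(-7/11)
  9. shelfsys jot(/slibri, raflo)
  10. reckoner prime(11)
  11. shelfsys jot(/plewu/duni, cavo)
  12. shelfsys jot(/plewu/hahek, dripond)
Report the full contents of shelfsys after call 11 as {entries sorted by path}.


Answer: {grove/, plewu/, plewu/duni=cavo, slibri=raflo}

Derivation:
% 1. shelfsys scanf(p→/) == [grove/]
% 2. shelfsys carve(p→/plewu) == ok
% 3. reckoner plus(x→-55) == -55
% 4. shelfsys jot(p→/slibri, c→mobope_og) == created
% 5. shelfsys recite(p→/slibri) == mobope_og
% 6. reckoner plus(x→95) == 40
% 7. reckoner prime(x→98) == 98
% 8. reckoner prime(x→-7/11) == -7/11
% 9. shelfsys jot(p→/slibri, c→raflo) == overwrote
% 10. reckoner prime(x→11) == 11
% 11. shelfsys jot(p→/plewu/duni, c→cavo) == created
% 12. shelfsys jot(p→/plewu/hahek, c→dripond) == created


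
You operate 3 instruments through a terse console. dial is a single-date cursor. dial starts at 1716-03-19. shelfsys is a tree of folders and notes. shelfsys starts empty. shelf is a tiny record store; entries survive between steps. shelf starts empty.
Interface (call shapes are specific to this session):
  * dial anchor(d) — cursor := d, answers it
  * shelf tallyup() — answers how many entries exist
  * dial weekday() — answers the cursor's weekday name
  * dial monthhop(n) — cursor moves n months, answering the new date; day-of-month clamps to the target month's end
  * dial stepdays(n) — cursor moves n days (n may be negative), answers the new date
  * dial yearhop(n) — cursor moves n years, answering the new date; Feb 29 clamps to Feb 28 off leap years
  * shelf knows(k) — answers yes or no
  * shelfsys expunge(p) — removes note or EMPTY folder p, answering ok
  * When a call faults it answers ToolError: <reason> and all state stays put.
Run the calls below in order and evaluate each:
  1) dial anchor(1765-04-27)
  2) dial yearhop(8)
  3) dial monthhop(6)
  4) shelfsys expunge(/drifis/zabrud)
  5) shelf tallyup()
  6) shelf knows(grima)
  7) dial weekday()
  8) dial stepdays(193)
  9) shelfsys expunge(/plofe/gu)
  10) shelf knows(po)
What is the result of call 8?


Answer: 1774-05-08

Derivation:
> dial anchor d='1765-04-27'
  1765-04-27
> dial yearhop n='8'
  1773-04-27
> dial monthhop n='6'
  1773-10-27
> shelfsys expunge p='/drifis/zabrud'
  ToolError: not found
> shelf tallyup
  0
> shelf knows k='grima'
  no
> dial weekday
  Wednesday
> dial stepdays n='193'
  1774-05-08
> shelfsys expunge p='/plofe/gu'
  ToolError: not found
> shelf knows k='po'
  no
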